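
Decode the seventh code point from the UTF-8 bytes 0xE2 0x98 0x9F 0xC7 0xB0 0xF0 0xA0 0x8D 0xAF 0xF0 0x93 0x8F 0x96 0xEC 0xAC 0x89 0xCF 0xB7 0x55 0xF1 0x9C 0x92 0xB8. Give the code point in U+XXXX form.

U+0055

Offset 0: leading byte 0xE2 = 11100010 → 3-byte char #1 = E2 98 9F.
Offset 3: leading byte 0xC7 = 11000111 → 2-byte char #2 = C7 B0.
Offset 5: leading byte 0xF0 = 11110000 → 4-byte char #3 = F0 A0 8D AF.
Offset 9: leading byte 0xF0 = 11110000 → 4-byte char #4 = F0 93 8F 96.
Offset 13: leading byte 0xEC = 11101100 → 3-byte char #5 = EC AC 89.
Offset 16: leading byte 0xCF = 11001111 → 2-byte char #6 = CF B7.
Offset 18: leading byte 0x55 = 01010101 → 1-byte char #7 = 55.
Leading byte 0x55 = 01010101 matches 0xxxxxxx → 1-byte sequence.
Byte 1: 0x55 = 01010101, payload 1010101 (7 bits).
Concatenate: 1010101 = 0x55 (7 bits → U+0055).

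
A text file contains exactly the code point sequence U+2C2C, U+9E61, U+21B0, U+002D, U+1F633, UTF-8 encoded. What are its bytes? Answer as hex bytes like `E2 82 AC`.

E2 B0 AC E9 B9 A1 E2 86 B0 2D F0 9F 98 B3

U+2C2C: 3-byte form → E2 B0 AC.
U+9E61: 3-byte form → E9 B9 A1.
U+21B0: 3-byte form → E2 86 B0.
U+002D: 1-byte form → 2D.
U+1F633: 4-byte form → F0 9F 98 B3.
Concatenated (14 bytes): E2 B0 AC E9 B9 A1 E2 86 B0 2D F0 9F 98 B3.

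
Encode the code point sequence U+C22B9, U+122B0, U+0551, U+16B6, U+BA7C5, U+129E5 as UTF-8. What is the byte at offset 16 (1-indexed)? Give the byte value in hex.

0x9F

1-indexed offset 16 is 0-indexed offset 15.
U+C22B9 → 4-byte form F3 82 8A B9 at offsets 0–3.
U+122B0 → 4-byte form F0 92 8A B0 at offsets 4–7.
U+0551 → 2-byte form D5 91 at offsets 8–9.
U+16B6 → 3-byte form E1 9A B6 at offsets 10–12.
U+BA7C5 → 4-byte form F2 BA 9F 85 at offsets 13–16.
Offset 15 falls in char 5's range; it's byte 3 of F2 BA 9F 85 = 0x9F.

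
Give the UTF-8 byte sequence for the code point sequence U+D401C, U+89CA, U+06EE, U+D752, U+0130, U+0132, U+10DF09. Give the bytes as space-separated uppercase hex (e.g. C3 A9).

U+D401C: 4-byte form → F3 94 80 9C.
U+89CA: 3-byte form → E8 A7 8A.
U+06EE: 2-byte form → DB AE.
U+D752: 3-byte form → ED 9D 92.
U+0130: 2-byte form → C4 B0.
U+0132: 2-byte form → C4 B2.
U+10DF09: 4-byte form → F4 8D BC 89.
Concatenated (20 bytes): F3 94 80 9C E8 A7 8A DB AE ED 9D 92 C4 B0 C4 B2 F4 8D BC 89.

F3 94 80 9C E8 A7 8A DB AE ED 9D 92 C4 B0 C4 B2 F4 8D BC 89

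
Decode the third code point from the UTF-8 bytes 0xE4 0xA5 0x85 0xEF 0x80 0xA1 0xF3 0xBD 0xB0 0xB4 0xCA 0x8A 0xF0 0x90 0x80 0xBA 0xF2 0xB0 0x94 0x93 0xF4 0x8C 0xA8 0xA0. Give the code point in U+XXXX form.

Offset 0: leading byte 0xE4 = 11100100 → 3-byte char #1 = E4 A5 85.
Offset 3: leading byte 0xEF = 11101111 → 3-byte char #2 = EF 80 A1.
Offset 6: leading byte 0xF3 = 11110011 → 4-byte char #3 = F3 BD B0 B4.
Leading byte 0xF3 = 11110011 matches 11110xxx → 4-byte sequence.
Byte 1: 0xF3 = 11110011, payload 011 (3 bits).
Byte 2: 0xBD = 10111101 (10xxxxxx ✓), payload 111101.
Byte 3: 0xB0 = 10110000 (10xxxxxx ✓), payload 110000.
Byte 4: 0xB4 = 10110100 (10xxxxxx ✓), payload 110100.
Concatenate: 011111101110000110100 = 0xFDC34 (21 bits → U+FDC34).

U+FDC34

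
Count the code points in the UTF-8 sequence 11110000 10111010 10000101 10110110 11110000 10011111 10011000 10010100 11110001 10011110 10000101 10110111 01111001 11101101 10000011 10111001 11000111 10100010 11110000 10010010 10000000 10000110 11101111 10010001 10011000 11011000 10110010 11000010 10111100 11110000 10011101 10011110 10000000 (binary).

Byte at offset 0: 0xF0 = 11110000 → 4-byte char (#1). Advance 4.
Byte at offset 4: 0xF0 = 11110000 → 4-byte char (#2). Advance 4.
Byte at offset 8: 0xF1 = 11110001 → 4-byte char (#3). Advance 4.
Byte at offset 12: 0x79 = 01111001 → 1-byte char (#4). Advance 1.
Byte at offset 13: 0xED = 11101101 → 3-byte char (#5). Advance 3.
Byte at offset 16: 0xC7 = 11000111 → 2-byte char (#6). Advance 2.
Byte at offset 18: 0xF0 = 11110000 → 4-byte char (#7). Advance 4.
Byte at offset 22: 0xEF = 11101111 → 3-byte char (#8). Advance 3.
Byte at offset 25: 0xD8 = 11011000 → 2-byte char (#9). Advance 2.
Byte at offset 27: 0xC2 = 11000010 → 2-byte char (#10). Advance 2.
Byte at offset 29: 0xF0 = 11110000 → 4-byte char (#11). Advance 4.
Reached end at offset 33 after 11 code points.

11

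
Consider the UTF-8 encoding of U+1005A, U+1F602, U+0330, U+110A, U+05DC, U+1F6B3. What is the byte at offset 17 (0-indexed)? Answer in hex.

0x9A

U+1005A → 4-byte form F0 90 81 9A at offsets 0–3.
U+1F602 → 4-byte form F0 9F 98 82 at offsets 4–7.
U+0330 → 2-byte form CC B0 at offsets 8–9.
U+110A → 3-byte form E1 84 8A at offsets 10–12.
U+05DC → 2-byte form D7 9C at offsets 13–14.
U+1F6B3 → 4-byte form F0 9F 9A B3 at offsets 15–18.
Offset 17 falls in char 6's range; it's byte 3 of F0 9F 9A B3 = 0x9A.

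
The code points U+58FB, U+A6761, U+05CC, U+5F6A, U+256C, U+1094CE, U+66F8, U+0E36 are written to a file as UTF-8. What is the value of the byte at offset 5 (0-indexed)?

0x9D

U+58FB → 3-byte form E5 A3 BB at offsets 0–2.
U+A6761 → 4-byte form F2 A6 9D A1 at offsets 3–6.
Offset 5 falls in char 2's range; it's byte 3 of F2 A6 9D A1 = 0x9D.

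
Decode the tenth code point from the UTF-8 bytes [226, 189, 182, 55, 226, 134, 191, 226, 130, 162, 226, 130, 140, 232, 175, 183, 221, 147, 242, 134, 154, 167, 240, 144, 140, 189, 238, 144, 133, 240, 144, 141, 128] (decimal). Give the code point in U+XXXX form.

U+E405

Offset 0: leading byte 0xE2 = 11100010 → 3-byte char #1 = E2 BD B6.
Offset 3: leading byte 0x37 = 00110111 → 1-byte char #2 = 37.
Offset 4: leading byte 0xE2 = 11100010 → 3-byte char #3 = E2 86 BF.
Offset 7: leading byte 0xE2 = 11100010 → 3-byte char #4 = E2 82 A2.
Offset 10: leading byte 0xE2 = 11100010 → 3-byte char #5 = E2 82 8C.
Offset 13: leading byte 0xE8 = 11101000 → 3-byte char #6 = E8 AF B7.
Offset 16: leading byte 0xDD = 11011101 → 2-byte char #7 = DD 93.
Offset 18: leading byte 0xF2 = 11110010 → 4-byte char #8 = F2 86 9A A7.
Offset 22: leading byte 0xF0 = 11110000 → 4-byte char #9 = F0 90 8C BD.
Offset 26: leading byte 0xEE = 11101110 → 3-byte char #10 = EE 90 85.
Leading byte 0xEE = 11101110 matches 1110xxxx → 3-byte sequence.
Byte 1: 0xEE = 11101110, payload 1110 (4 bits).
Byte 2: 0x90 = 10010000 (10xxxxxx ✓), payload 010000.
Byte 3: 0x85 = 10000101 (10xxxxxx ✓), payload 000101.
Concatenate: 1110010000000101 = 0xE405 (16 bits → U+E405).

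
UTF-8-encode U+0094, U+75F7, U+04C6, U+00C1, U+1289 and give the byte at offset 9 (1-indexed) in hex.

0x81

1-indexed offset 9 is 0-indexed offset 8.
U+0094 → 2-byte form C2 94 at offsets 0–1.
U+75F7 → 3-byte form E7 97 B7 at offsets 2–4.
U+04C6 → 2-byte form D3 86 at offsets 5–6.
U+00C1 → 2-byte form C3 81 at offsets 7–8.
Offset 8 falls in char 4's range; it's byte 2 of C3 81 = 0x81.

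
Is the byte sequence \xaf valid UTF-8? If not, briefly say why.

Byte 0xAF = 10101111 has the form 10xxxxxx — a continuation byte — but there is no preceding leading byte.

invalid (continuation byte with no leading byte)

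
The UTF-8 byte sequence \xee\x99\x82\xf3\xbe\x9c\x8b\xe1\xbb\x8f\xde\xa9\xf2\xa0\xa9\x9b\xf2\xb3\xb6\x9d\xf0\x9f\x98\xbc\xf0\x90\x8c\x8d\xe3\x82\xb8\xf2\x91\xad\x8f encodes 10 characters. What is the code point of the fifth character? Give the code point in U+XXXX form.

Offset 0: leading byte 0xEE = 11101110 → 3-byte char #1 = EE 99 82.
Offset 3: leading byte 0xF3 = 11110011 → 4-byte char #2 = F3 BE 9C 8B.
Offset 7: leading byte 0xE1 = 11100001 → 3-byte char #3 = E1 BB 8F.
Offset 10: leading byte 0xDE = 11011110 → 2-byte char #4 = DE A9.
Offset 12: leading byte 0xF2 = 11110010 → 4-byte char #5 = F2 A0 A9 9B.
Leading byte 0xF2 = 11110010 matches 11110xxx → 4-byte sequence.
Byte 1: 0xF2 = 11110010, payload 010 (3 bits).
Byte 2: 0xA0 = 10100000 (10xxxxxx ✓), payload 100000.
Byte 3: 0xA9 = 10101001 (10xxxxxx ✓), payload 101001.
Byte 4: 0x9B = 10011011 (10xxxxxx ✓), payload 011011.
Concatenate: 010100000101001011011 = 0xA0A5B (21 bits → U+A0A5B).

U+A0A5B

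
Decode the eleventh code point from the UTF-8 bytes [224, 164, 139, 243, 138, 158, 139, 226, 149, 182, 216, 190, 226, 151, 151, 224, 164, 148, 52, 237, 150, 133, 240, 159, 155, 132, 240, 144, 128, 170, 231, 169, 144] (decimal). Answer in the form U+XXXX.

Offset 0: leading byte 0xE0 = 11100000 → 3-byte char #1 = E0 A4 8B.
Offset 3: leading byte 0xF3 = 11110011 → 4-byte char #2 = F3 8A 9E 8B.
Offset 7: leading byte 0xE2 = 11100010 → 3-byte char #3 = E2 95 B6.
Offset 10: leading byte 0xD8 = 11011000 → 2-byte char #4 = D8 BE.
Offset 12: leading byte 0xE2 = 11100010 → 3-byte char #5 = E2 97 97.
Offset 15: leading byte 0xE0 = 11100000 → 3-byte char #6 = E0 A4 94.
Offset 18: leading byte 0x34 = 00110100 → 1-byte char #7 = 34.
Offset 19: leading byte 0xED = 11101101 → 3-byte char #8 = ED 96 85.
Offset 22: leading byte 0xF0 = 11110000 → 4-byte char #9 = F0 9F 9B 84.
Offset 26: leading byte 0xF0 = 11110000 → 4-byte char #10 = F0 90 80 AA.
Offset 30: leading byte 0xE7 = 11100111 → 3-byte char #11 = E7 A9 90.
Leading byte 0xE7 = 11100111 matches 1110xxxx → 3-byte sequence.
Byte 1: 0xE7 = 11100111, payload 0111 (4 bits).
Byte 2: 0xA9 = 10101001 (10xxxxxx ✓), payload 101001.
Byte 3: 0x90 = 10010000 (10xxxxxx ✓), payload 010000.
Concatenate: 0111101001010000 = 0x7A50 (16 bits → U+7A50).

U+7A50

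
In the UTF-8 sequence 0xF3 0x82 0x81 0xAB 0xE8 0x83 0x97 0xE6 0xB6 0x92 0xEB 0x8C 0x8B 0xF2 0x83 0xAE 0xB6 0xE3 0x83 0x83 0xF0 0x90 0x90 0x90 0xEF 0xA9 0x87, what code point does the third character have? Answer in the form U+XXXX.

U+6D92

Offset 0: leading byte 0xF3 = 11110011 → 4-byte char #1 = F3 82 81 AB.
Offset 4: leading byte 0xE8 = 11101000 → 3-byte char #2 = E8 83 97.
Offset 7: leading byte 0xE6 = 11100110 → 3-byte char #3 = E6 B6 92.
Leading byte 0xE6 = 11100110 matches 1110xxxx → 3-byte sequence.
Byte 1: 0xE6 = 11100110, payload 0110 (4 bits).
Byte 2: 0xB6 = 10110110 (10xxxxxx ✓), payload 110110.
Byte 3: 0x92 = 10010010 (10xxxxxx ✓), payload 010010.
Concatenate: 0110110110010010 = 0x6D92 (16 bits → U+6D92).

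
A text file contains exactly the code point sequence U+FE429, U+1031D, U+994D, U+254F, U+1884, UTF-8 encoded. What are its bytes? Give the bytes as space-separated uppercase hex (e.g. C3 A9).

U+FE429: 4-byte form → F3 BE 90 A9.
U+1031D: 4-byte form → F0 90 8C 9D.
U+994D: 3-byte form → E9 A5 8D.
U+254F: 3-byte form → E2 95 8F.
U+1884: 3-byte form → E1 A2 84.
Concatenated (17 bytes): F3 BE 90 A9 F0 90 8C 9D E9 A5 8D E2 95 8F E1 A2 84.

F3 BE 90 A9 F0 90 8C 9D E9 A5 8D E2 95 8F E1 A2 84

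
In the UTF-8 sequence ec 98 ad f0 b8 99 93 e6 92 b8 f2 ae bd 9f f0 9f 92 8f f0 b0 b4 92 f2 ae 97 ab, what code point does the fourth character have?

Offset 0: leading byte 0xEC = 11101100 → 3-byte char #1 = EC 98 AD.
Offset 3: leading byte 0xF0 = 11110000 → 4-byte char #2 = F0 B8 99 93.
Offset 7: leading byte 0xE6 = 11100110 → 3-byte char #3 = E6 92 B8.
Offset 10: leading byte 0xF2 = 11110010 → 4-byte char #4 = F2 AE BD 9F.
Leading byte 0xF2 = 11110010 matches 11110xxx → 4-byte sequence.
Byte 1: 0xF2 = 11110010, payload 010 (3 bits).
Byte 2: 0xAE = 10101110 (10xxxxxx ✓), payload 101110.
Byte 3: 0xBD = 10111101 (10xxxxxx ✓), payload 111101.
Byte 4: 0x9F = 10011111 (10xxxxxx ✓), payload 011111.
Concatenate: 010101110111101011111 = 0xAEF5F (21 bits → U+AEF5F).

U+AEF5F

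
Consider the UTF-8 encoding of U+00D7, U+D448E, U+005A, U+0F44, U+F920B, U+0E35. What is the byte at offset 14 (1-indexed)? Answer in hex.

1-indexed offset 14 is 0-indexed offset 13.
U+00D7 → 2-byte form C3 97 at offsets 0–1.
U+D448E → 4-byte form F3 94 92 8E at offsets 2–5.
U+005A → 1-byte form 5A at offsets 6–6.
U+0F44 → 3-byte form E0 BD 84 at offsets 7–9.
U+F920B → 4-byte form F3 B9 88 8B at offsets 10–13.
Offset 13 falls in char 5's range; it's byte 4 of F3 B9 88 8B = 0x8B.

0x8B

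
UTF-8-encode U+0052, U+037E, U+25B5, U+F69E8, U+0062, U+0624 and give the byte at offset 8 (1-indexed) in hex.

0xB6

1-indexed offset 8 is 0-indexed offset 7.
U+0052 → 1-byte form 52 at offsets 0–0.
U+037E → 2-byte form CD BE at offsets 1–2.
U+25B5 → 3-byte form E2 96 B5 at offsets 3–5.
U+F69E8 → 4-byte form F3 B6 A7 A8 at offsets 6–9.
Offset 7 falls in char 4's range; it's byte 2 of F3 B6 A7 A8 = 0xB6.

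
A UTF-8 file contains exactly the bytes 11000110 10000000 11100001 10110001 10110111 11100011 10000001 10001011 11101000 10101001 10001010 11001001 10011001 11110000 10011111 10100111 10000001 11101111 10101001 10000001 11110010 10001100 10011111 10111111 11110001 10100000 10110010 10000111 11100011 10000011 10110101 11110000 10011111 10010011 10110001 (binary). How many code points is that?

Byte at offset 0: 0xC6 = 11000110 → 2-byte char (#1). Advance 2.
Byte at offset 2: 0xE1 = 11100001 → 3-byte char (#2). Advance 3.
Byte at offset 5: 0xE3 = 11100011 → 3-byte char (#3). Advance 3.
Byte at offset 8: 0xE8 = 11101000 → 3-byte char (#4). Advance 3.
Byte at offset 11: 0xC9 = 11001001 → 2-byte char (#5). Advance 2.
Byte at offset 13: 0xF0 = 11110000 → 4-byte char (#6). Advance 4.
Byte at offset 17: 0xEF = 11101111 → 3-byte char (#7). Advance 3.
Byte at offset 20: 0xF2 = 11110010 → 4-byte char (#8). Advance 4.
Byte at offset 24: 0xF1 = 11110001 → 4-byte char (#9). Advance 4.
Byte at offset 28: 0xE3 = 11100011 → 3-byte char (#10). Advance 3.
Byte at offset 31: 0xF0 = 11110000 → 4-byte char (#11). Advance 4.
Reached end at offset 35 after 11 code points.

11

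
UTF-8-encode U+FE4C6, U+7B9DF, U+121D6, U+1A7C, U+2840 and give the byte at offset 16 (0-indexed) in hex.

0xA1

U+FE4C6 → 4-byte form F3 BE 93 86 at offsets 0–3.
U+7B9DF → 4-byte form F1 BB A7 9F at offsets 4–7.
U+121D6 → 4-byte form F0 92 87 96 at offsets 8–11.
U+1A7C → 3-byte form E1 A9 BC at offsets 12–14.
U+2840 → 3-byte form E2 A1 80 at offsets 15–17.
Offset 16 falls in char 5's range; it's byte 2 of E2 A1 80 = 0xA1.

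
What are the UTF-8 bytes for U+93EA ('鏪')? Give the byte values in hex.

U+93EA = 0x93EA = 37866 decimal. In range U+0800–U+FFFF → 3-byte form: 1110xxxx 10xxxxxx 10xxxxxx.
Binary (16 bits): 1001001111101010.
Split 4+6+6: 1001 | 001111 | 101010.
Byte 1: 11101001 = 0xE9.
Byte 2: 10001111 = 0x8F.
Byte 3: 10101010 = 0xAA.

E9 8F AA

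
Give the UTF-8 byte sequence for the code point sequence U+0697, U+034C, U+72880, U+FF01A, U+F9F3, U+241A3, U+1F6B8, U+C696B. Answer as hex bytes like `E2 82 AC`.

DA 97 CD 8C F1 B2 A2 80 F3 BF 80 9A EF A7 B3 F0 A4 86 A3 F0 9F 9A B8 F3 86 A5 AB

U+0697: 2-byte form → DA 97.
U+034C: 2-byte form → CD 8C.
U+72880: 4-byte form → F1 B2 A2 80.
U+FF01A: 4-byte form → F3 BF 80 9A.
U+F9F3: 3-byte form → EF A7 B3.
U+241A3: 4-byte form → F0 A4 86 A3.
U+1F6B8: 4-byte form → F0 9F 9A B8.
U+C696B: 4-byte form → F3 86 A5 AB.
Concatenated (27 bytes): DA 97 CD 8C F1 B2 A2 80 F3 BF 80 9A EF A7 B3 F0 A4 86 A3 F0 9F 9A B8 F3 86 A5 AB.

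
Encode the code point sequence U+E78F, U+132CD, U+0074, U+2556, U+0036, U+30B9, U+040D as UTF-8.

U+E78F: 3-byte form → EE 9E 8F.
U+132CD: 4-byte form → F0 93 8B 8D.
U+0074: 1-byte form → 74.
U+2556: 3-byte form → E2 95 96.
U+0036: 1-byte form → 36.
U+30B9: 3-byte form → E3 82 B9.
U+040D: 2-byte form → D0 8D.
Concatenated (17 bytes): EE 9E 8F F0 93 8B 8D 74 E2 95 96 36 E3 82 B9 D0 8D.

EE 9E 8F F0 93 8B 8D 74 E2 95 96 36 E3 82 B9 D0 8D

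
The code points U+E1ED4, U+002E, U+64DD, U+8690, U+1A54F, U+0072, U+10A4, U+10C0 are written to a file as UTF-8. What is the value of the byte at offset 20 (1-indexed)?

1-indexed offset 20 is 0-indexed offset 19.
U+E1ED4 → 4-byte form F3 A1 BB 94 at offsets 0–3.
U+002E → 1-byte form 2E at offsets 4–4.
U+64DD → 3-byte form E6 93 9D at offsets 5–7.
U+8690 → 3-byte form E8 9A 90 at offsets 8–10.
U+1A54F → 4-byte form F0 9A 95 8F at offsets 11–14.
U+0072 → 1-byte form 72 at offsets 15–15.
U+10A4 → 3-byte form E1 82 A4 at offsets 16–18.
U+10C0 → 3-byte form E1 83 80 at offsets 19–21.
Offset 19 falls in char 8's range; it's byte 1 of E1 83 80 = 0xE1.

0xE1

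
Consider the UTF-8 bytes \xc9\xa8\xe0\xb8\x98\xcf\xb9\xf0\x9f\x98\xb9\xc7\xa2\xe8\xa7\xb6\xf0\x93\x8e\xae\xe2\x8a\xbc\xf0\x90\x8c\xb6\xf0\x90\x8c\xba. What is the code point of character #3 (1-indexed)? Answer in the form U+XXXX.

U+03F9

Offset 0: leading byte 0xC9 = 11001001 → 2-byte char #1 = C9 A8.
Offset 2: leading byte 0xE0 = 11100000 → 3-byte char #2 = E0 B8 98.
Offset 5: leading byte 0xCF = 11001111 → 2-byte char #3 = CF B9.
Leading byte 0xCF = 11001111 matches 110xxxxx → 2-byte sequence.
Byte 1: 0xCF = 11001111, payload 01111 (5 bits).
Byte 2: 0xB9 = 10111001 (10xxxxxx ✓), payload 111001.
Concatenate: 01111111001 = 0x3F9 (11 bits → U+03F9).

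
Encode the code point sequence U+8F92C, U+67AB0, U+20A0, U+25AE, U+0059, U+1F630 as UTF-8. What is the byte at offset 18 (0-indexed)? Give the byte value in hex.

0xB0

U+8F92C → 4-byte form F2 8F A4 AC at offsets 0–3.
U+67AB0 → 4-byte form F1 A7 AA B0 at offsets 4–7.
U+20A0 → 3-byte form E2 82 A0 at offsets 8–10.
U+25AE → 3-byte form E2 96 AE at offsets 11–13.
U+0059 → 1-byte form 59 at offsets 14–14.
U+1F630 → 4-byte form F0 9F 98 B0 at offsets 15–18.
Offset 18 falls in char 6's range; it's byte 4 of F0 9F 98 B0 = 0xB0.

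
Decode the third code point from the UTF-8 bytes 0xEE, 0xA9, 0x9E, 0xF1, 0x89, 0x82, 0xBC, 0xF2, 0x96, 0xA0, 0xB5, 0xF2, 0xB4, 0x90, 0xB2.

Offset 0: leading byte 0xEE = 11101110 → 3-byte char #1 = EE A9 9E.
Offset 3: leading byte 0xF1 = 11110001 → 4-byte char #2 = F1 89 82 BC.
Offset 7: leading byte 0xF2 = 11110010 → 4-byte char #3 = F2 96 A0 B5.
Leading byte 0xF2 = 11110010 matches 11110xxx → 4-byte sequence.
Byte 1: 0xF2 = 11110010, payload 010 (3 bits).
Byte 2: 0x96 = 10010110 (10xxxxxx ✓), payload 010110.
Byte 3: 0xA0 = 10100000 (10xxxxxx ✓), payload 100000.
Byte 4: 0xB5 = 10110101 (10xxxxxx ✓), payload 110101.
Concatenate: 010010110100000110101 = 0x96835 (21 bits → U+96835).

U+96835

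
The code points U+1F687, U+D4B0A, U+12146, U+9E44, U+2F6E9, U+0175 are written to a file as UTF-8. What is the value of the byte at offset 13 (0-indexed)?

0xB9

U+1F687 → 4-byte form F0 9F 9A 87 at offsets 0–3.
U+D4B0A → 4-byte form F3 94 AC 8A at offsets 4–7.
U+12146 → 4-byte form F0 92 85 86 at offsets 8–11.
U+9E44 → 3-byte form E9 B9 84 at offsets 12–14.
Offset 13 falls in char 4's range; it's byte 2 of E9 B9 84 = 0xB9.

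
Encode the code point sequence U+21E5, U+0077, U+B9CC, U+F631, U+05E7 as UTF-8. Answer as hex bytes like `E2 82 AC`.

U+21E5: 3-byte form → E2 87 A5.
U+0077: 1-byte form → 77.
U+B9CC: 3-byte form → EB A7 8C.
U+F631: 3-byte form → EF 98 B1.
U+05E7: 2-byte form → D7 A7.
Concatenated (12 bytes): E2 87 A5 77 EB A7 8C EF 98 B1 D7 A7.

E2 87 A5 77 EB A7 8C EF 98 B1 D7 A7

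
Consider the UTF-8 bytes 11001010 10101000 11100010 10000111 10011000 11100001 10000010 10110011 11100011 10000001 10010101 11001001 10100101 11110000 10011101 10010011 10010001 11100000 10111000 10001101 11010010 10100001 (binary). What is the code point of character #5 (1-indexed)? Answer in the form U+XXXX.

Offset 0: leading byte 0xCA = 11001010 → 2-byte char #1 = CA A8.
Offset 2: leading byte 0xE2 = 11100010 → 3-byte char #2 = E2 87 98.
Offset 5: leading byte 0xE1 = 11100001 → 3-byte char #3 = E1 82 B3.
Offset 8: leading byte 0xE3 = 11100011 → 3-byte char #4 = E3 81 95.
Offset 11: leading byte 0xC9 = 11001001 → 2-byte char #5 = C9 A5.
Leading byte 0xC9 = 11001001 matches 110xxxxx → 2-byte sequence.
Byte 1: 0xC9 = 11001001, payload 01001 (5 bits).
Byte 2: 0xA5 = 10100101 (10xxxxxx ✓), payload 100101.
Concatenate: 01001100101 = 0x265 (11 bits → U+0265).

U+0265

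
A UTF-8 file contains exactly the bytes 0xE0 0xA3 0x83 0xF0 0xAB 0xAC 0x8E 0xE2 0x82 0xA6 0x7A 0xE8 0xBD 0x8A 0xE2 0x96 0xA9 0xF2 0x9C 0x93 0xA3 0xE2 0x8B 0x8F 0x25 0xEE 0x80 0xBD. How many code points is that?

10

Byte at offset 0: 0xE0 = 11100000 → 3-byte char (#1). Advance 3.
Byte at offset 3: 0xF0 = 11110000 → 4-byte char (#2). Advance 4.
Byte at offset 7: 0xE2 = 11100010 → 3-byte char (#3). Advance 3.
Byte at offset 10: 0x7A = 01111010 → 1-byte char (#4). Advance 1.
Byte at offset 11: 0xE8 = 11101000 → 3-byte char (#5). Advance 3.
Byte at offset 14: 0xE2 = 11100010 → 3-byte char (#6). Advance 3.
Byte at offset 17: 0xF2 = 11110010 → 4-byte char (#7). Advance 4.
Byte at offset 21: 0xE2 = 11100010 → 3-byte char (#8). Advance 3.
Byte at offset 24: 0x25 = 00100101 → 1-byte char (#9). Advance 1.
Byte at offset 25: 0xEE = 11101110 → 3-byte char (#10). Advance 3.
Reached end at offset 28 after 10 code points.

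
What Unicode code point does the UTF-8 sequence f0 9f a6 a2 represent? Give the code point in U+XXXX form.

Leading byte 0xF0 = 11110000 matches 11110xxx → 4-byte sequence.
Byte 1: 0xF0 = 11110000, payload 000 (3 bits).
Byte 2: 0x9F = 10011111 (10xxxxxx ✓), payload 011111.
Byte 3: 0xA6 = 10100110 (10xxxxxx ✓), payload 100110.
Byte 4: 0xA2 = 10100010 (10xxxxxx ✓), payload 100010.
Concatenate: 000011111100110100010 = 0x1F9A2 (21 bits → U+1F9A2).

U+1F9A2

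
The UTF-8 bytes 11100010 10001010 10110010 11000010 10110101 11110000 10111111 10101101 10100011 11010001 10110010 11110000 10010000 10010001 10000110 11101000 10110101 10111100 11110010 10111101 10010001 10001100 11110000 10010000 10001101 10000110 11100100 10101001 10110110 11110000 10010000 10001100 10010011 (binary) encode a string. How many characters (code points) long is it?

Byte at offset 0: 0xE2 = 11100010 → 3-byte char (#1). Advance 3.
Byte at offset 3: 0xC2 = 11000010 → 2-byte char (#2). Advance 2.
Byte at offset 5: 0xF0 = 11110000 → 4-byte char (#3). Advance 4.
Byte at offset 9: 0xD1 = 11010001 → 2-byte char (#4). Advance 2.
Byte at offset 11: 0xF0 = 11110000 → 4-byte char (#5). Advance 4.
Byte at offset 15: 0xE8 = 11101000 → 3-byte char (#6). Advance 3.
Byte at offset 18: 0xF2 = 11110010 → 4-byte char (#7). Advance 4.
Byte at offset 22: 0xF0 = 11110000 → 4-byte char (#8). Advance 4.
Byte at offset 26: 0xE4 = 11100100 → 3-byte char (#9). Advance 3.
Byte at offset 29: 0xF0 = 11110000 → 4-byte char (#10). Advance 4.
Reached end at offset 33 after 10 code points.

10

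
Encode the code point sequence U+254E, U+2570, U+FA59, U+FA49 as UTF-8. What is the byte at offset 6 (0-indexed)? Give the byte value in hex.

U+254E → 3-byte form E2 95 8E at offsets 0–2.
U+2570 → 3-byte form E2 95 B0 at offsets 3–5.
U+FA59 → 3-byte form EF A9 99 at offsets 6–8.
Offset 6 falls in char 3's range; it's byte 1 of EF A9 99 = 0xEF.

0xEF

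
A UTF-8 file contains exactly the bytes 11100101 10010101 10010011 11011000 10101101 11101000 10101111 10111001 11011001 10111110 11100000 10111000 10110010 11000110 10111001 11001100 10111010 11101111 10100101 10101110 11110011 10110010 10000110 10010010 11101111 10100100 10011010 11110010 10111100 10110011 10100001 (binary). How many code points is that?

11

Byte at offset 0: 0xE5 = 11100101 → 3-byte char (#1). Advance 3.
Byte at offset 3: 0xD8 = 11011000 → 2-byte char (#2). Advance 2.
Byte at offset 5: 0xE8 = 11101000 → 3-byte char (#3). Advance 3.
Byte at offset 8: 0xD9 = 11011001 → 2-byte char (#4). Advance 2.
Byte at offset 10: 0xE0 = 11100000 → 3-byte char (#5). Advance 3.
Byte at offset 13: 0xC6 = 11000110 → 2-byte char (#6). Advance 2.
Byte at offset 15: 0xCC = 11001100 → 2-byte char (#7). Advance 2.
Byte at offset 17: 0xEF = 11101111 → 3-byte char (#8). Advance 3.
Byte at offset 20: 0xF3 = 11110011 → 4-byte char (#9). Advance 4.
Byte at offset 24: 0xEF = 11101111 → 3-byte char (#10). Advance 3.
Byte at offset 27: 0xF2 = 11110010 → 4-byte char (#11). Advance 4.
Reached end at offset 31 after 11 code points.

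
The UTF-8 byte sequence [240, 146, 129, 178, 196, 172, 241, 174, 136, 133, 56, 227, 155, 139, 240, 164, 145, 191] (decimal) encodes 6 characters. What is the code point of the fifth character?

U+36CB

Offset 0: leading byte 0xF0 = 11110000 → 4-byte char #1 = F0 92 81 B2.
Offset 4: leading byte 0xC4 = 11000100 → 2-byte char #2 = C4 AC.
Offset 6: leading byte 0xF1 = 11110001 → 4-byte char #3 = F1 AE 88 85.
Offset 10: leading byte 0x38 = 00111000 → 1-byte char #4 = 38.
Offset 11: leading byte 0xE3 = 11100011 → 3-byte char #5 = E3 9B 8B.
Leading byte 0xE3 = 11100011 matches 1110xxxx → 3-byte sequence.
Byte 1: 0xE3 = 11100011, payload 0011 (4 bits).
Byte 2: 0x9B = 10011011 (10xxxxxx ✓), payload 011011.
Byte 3: 0x8B = 10001011 (10xxxxxx ✓), payload 001011.
Concatenate: 0011011011001011 = 0x36CB (16 bits → U+36CB).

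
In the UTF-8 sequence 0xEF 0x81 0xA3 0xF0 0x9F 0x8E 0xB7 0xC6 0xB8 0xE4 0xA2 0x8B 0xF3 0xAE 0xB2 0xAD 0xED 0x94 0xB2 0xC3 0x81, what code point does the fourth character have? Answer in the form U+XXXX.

Offset 0: leading byte 0xEF = 11101111 → 3-byte char #1 = EF 81 A3.
Offset 3: leading byte 0xF0 = 11110000 → 4-byte char #2 = F0 9F 8E B7.
Offset 7: leading byte 0xC6 = 11000110 → 2-byte char #3 = C6 B8.
Offset 9: leading byte 0xE4 = 11100100 → 3-byte char #4 = E4 A2 8B.
Leading byte 0xE4 = 11100100 matches 1110xxxx → 3-byte sequence.
Byte 1: 0xE4 = 11100100, payload 0100 (4 bits).
Byte 2: 0xA2 = 10100010 (10xxxxxx ✓), payload 100010.
Byte 3: 0x8B = 10001011 (10xxxxxx ✓), payload 001011.
Concatenate: 0100100010001011 = 0x488B (16 bits → U+488B).

U+488B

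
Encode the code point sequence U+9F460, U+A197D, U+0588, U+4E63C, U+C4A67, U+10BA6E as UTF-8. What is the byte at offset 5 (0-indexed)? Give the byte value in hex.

0xA1

U+9F460 → 4-byte form F2 9F 91 A0 at offsets 0–3.
U+A197D → 4-byte form F2 A1 A5 BD at offsets 4–7.
Offset 5 falls in char 2's range; it's byte 2 of F2 A1 A5 BD = 0xA1.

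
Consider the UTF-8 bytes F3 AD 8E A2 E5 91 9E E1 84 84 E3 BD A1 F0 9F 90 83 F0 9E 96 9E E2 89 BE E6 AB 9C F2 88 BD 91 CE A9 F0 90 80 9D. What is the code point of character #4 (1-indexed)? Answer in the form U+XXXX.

U+3F61

Offset 0: leading byte 0xF3 = 11110011 → 4-byte char #1 = F3 AD 8E A2.
Offset 4: leading byte 0xE5 = 11100101 → 3-byte char #2 = E5 91 9E.
Offset 7: leading byte 0xE1 = 11100001 → 3-byte char #3 = E1 84 84.
Offset 10: leading byte 0xE3 = 11100011 → 3-byte char #4 = E3 BD A1.
Leading byte 0xE3 = 11100011 matches 1110xxxx → 3-byte sequence.
Byte 1: 0xE3 = 11100011, payload 0011 (4 bits).
Byte 2: 0xBD = 10111101 (10xxxxxx ✓), payload 111101.
Byte 3: 0xA1 = 10100001 (10xxxxxx ✓), payload 100001.
Concatenate: 0011111101100001 = 0x3F61 (16 bits → U+3F61).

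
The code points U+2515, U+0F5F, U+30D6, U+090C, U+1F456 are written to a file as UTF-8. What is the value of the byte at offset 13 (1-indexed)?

0xF0

1-indexed offset 13 is 0-indexed offset 12.
U+2515 → 3-byte form E2 94 95 at offsets 0–2.
U+0F5F → 3-byte form E0 BD 9F at offsets 3–5.
U+30D6 → 3-byte form E3 83 96 at offsets 6–8.
U+090C → 3-byte form E0 A4 8C at offsets 9–11.
U+1F456 → 4-byte form F0 9F 91 96 at offsets 12–15.
Offset 12 falls in char 5's range; it's byte 1 of F0 9F 91 96 = 0xF0.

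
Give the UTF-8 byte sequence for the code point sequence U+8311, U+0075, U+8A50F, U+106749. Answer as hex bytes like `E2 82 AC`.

U+8311: 3-byte form → E8 8C 91.
U+0075: 1-byte form → 75.
U+8A50F: 4-byte form → F2 8A 94 8F.
U+106749: 4-byte form → F4 86 9D 89.
Concatenated (12 bytes): E8 8C 91 75 F2 8A 94 8F F4 86 9D 89.

E8 8C 91 75 F2 8A 94 8F F4 86 9D 89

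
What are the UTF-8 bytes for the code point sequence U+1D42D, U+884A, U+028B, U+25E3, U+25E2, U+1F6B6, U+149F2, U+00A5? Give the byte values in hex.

F0 9D 90 AD E8 A1 8A CA 8B E2 97 A3 E2 97 A2 F0 9F 9A B6 F0 94 A7 B2 C2 A5

U+1D42D: 4-byte form → F0 9D 90 AD.
U+884A: 3-byte form → E8 A1 8A.
U+028B: 2-byte form → CA 8B.
U+25E3: 3-byte form → E2 97 A3.
U+25E2: 3-byte form → E2 97 A2.
U+1F6B6: 4-byte form → F0 9F 9A B6.
U+149F2: 4-byte form → F0 94 A7 B2.
U+00A5: 2-byte form → C2 A5.
Concatenated (25 bytes): F0 9D 90 AD E8 A1 8A CA 8B E2 97 A3 E2 97 A2 F0 9F 9A B6 F0 94 A7 B2 C2 A5.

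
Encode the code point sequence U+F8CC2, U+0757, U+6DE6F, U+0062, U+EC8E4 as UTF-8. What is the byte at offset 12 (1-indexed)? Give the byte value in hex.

0xF3

1-indexed offset 12 is 0-indexed offset 11.
U+F8CC2 → 4-byte form F3 B8 B3 82 at offsets 0–3.
U+0757 → 2-byte form DD 97 at offsets 4–5.
U+6DE6F → 4-byte form F1 AD B9 AF at offsets 6–9.
U+0062 → 1-byte form 62 at offsets 10–10.
U+EC8E4 → 4-byte form F3 AC A3 A4 at offsets 11–14.
Offset 11 falls in char 5's range; it's byte 1 of F3 AC A3 A4 = 0xF3.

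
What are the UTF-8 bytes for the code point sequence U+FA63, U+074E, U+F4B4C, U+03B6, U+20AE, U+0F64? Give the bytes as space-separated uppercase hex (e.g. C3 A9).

U+FA63: 3-byte form → EF A9 A3.
U+074E: 2-byte form → DD 8E.
U+F4B4C: 4-byte form → F3 B4 AD 8C.
U+03B6: 2-byte form → CE B6.
U+20AE: 3-byte form → E2 82 AE.
U+0F64: 3-byte form → E0 BD A4.
Concatenated (17 bytes): EF A9 A3 DD 8E F3 B4 AD 8C CE B6 E2 82 AE E0 BD A4.

EF A9 A3 DD 8E F3 B4 AD 8C CE B6 E2 82 AE E0 BD A4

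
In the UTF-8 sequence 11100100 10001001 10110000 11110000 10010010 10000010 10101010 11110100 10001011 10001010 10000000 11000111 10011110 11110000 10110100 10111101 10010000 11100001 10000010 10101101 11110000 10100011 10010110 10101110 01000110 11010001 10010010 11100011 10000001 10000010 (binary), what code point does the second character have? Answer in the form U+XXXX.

U+120AA

Offset 0: leading byte 0xE4 = 11100100 → 3-byte char #1 = E4 89 B0.
Offset 3: leading byte 0xF0 = 11110000 → 4-byte char #2 = F0 92 82 AA.
Leading byte 0xF0 = 11110000 matches 11110xxx → 4-byte sequence.
Byte 1: 0xF0 = 11110000, payload 000 (3 bits).
Byte 2: 0x92 = 10010010 (10xxxxxx ✓), payload 010010.
Byte 3: 0x82 = 10000010 (10xxxxxx ✓), payload 000010.
Byte 4: 0xAA = 10101010 (10xxxxxx ✓), payload 101010.
Concatenate: 000010010000010101010 = 0x120AA (21 bits → U+120AA).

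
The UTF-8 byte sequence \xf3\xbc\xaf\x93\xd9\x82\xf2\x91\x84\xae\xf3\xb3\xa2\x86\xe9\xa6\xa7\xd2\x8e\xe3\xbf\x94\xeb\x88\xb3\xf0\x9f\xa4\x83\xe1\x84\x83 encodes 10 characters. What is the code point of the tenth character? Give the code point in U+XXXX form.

U+1103

Offset 0: leading byte 0xF3 = 11110011 → 4-byte char #1 = F3 BC AF 93.
Offset 4: leading byte 0xD9 = 11011001 → 2-byte char #2 = D9 82.
Offset 6: leading byte 0xF2 = 11110010 → 4-byte char #3 = F2 91 84 AE.
Offset 10: leading byte 0xF3 = 11110011 → 4-byte char #4 = F3 B3 A2 86.
Offset 14: leading byte 0xE9 = 11101001 → 3-byte char #5 = E9 A6 A7.
Offset 17: leading byte 0xD2 = 11010010 → 2-byte char #6 = D2 8E.
Offset 19: leading byte 0xE3 = 11100011 → 3-byte char #7 = E3 BF 94.
Offset 22: leading byte 0xEB = 11101011 → 3-byte char #8 = EB 88 B3.
Offset 25: leading byte 0xF0 = 11110000 → 4-byte char #9 = F0 9F A4 83.
Offset 29: leading byte 0xE1 = 11100001 → 3-byte char #10 = E1 84 83.
Leading byte 0xE1 = 11100001 matches 1110xxxx → 3-byte sequence.
Byte 1: 0xE1 = 11100001, payload 0001 (4 bits).
Byte 2: 0x84 = 10000100 (10xxxxxx ✓), payload 000100.
Byte 3: 0x83 = 10000011 (10xxxxxx ✓), payload 000011.
Concatenate: 0001000100000011 = 0x1103 (16 bits → U+1103).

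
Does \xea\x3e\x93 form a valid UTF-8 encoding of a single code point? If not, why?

invalid (non-continuation byte where continuation expected)

Leading byte 0xEA = 11101010 → 3-byte form.
Byte 2 is 0x3E = 00111110, which is not 10xxxxxx — expected a continuation byte.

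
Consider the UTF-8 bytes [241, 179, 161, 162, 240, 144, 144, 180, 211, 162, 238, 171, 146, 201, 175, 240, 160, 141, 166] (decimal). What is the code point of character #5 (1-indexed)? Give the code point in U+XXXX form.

U+026F

Offset 0: leading byte 0xF1 = 11110001 → 4-byte char #1 = F1 B3 A1 A2.
Offset 4: leading byte 0xF0 = 11110000 → 4-byte char #2 = F0 90 90 B4.
Offset 8: leading byte 0xD3 = 11010011 → 2-byte char #3 = D3 A2.
Offset 10: leading byte 0xEE = 11101110 → 3-byte char #4 = EE AB 92.
Offset 13: leading byte 0xC9 = 11001001 → 2-byte char #5 = C9 AF.
Leading byte 0xC9 = 11001001 matches 110xxxxx → 2-byte sequence.
Byte 1: 0xC9 = 11001001, payload 01001 (5 bits).
Byte 2: 0xAF = 10101111 (10xxxxxx ✓), payload 101111.
Concatenate: 01001101111 = 0x26F (11 bits → U+026F).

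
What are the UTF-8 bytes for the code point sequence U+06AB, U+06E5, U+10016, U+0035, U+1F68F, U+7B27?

U+06AB: 2-byte form → DA AB.
U+06E5: 2-byte form → DB A5.
U+10016: 4-byte form → F0 90 80 96.
U+0035: 1-byte form → 35.
U+1F68F: 4-byte form → F0 9F 9A 8F.
U+7B27: 3-byte form → E7 AC A7.
Concatenated (16 bytes): DA AB DB A5 F0 90 80 96 35 F0 9F 9A 8F E7 AC A7.

DA AB DB A5 F0 90 80 96 35 F0 9F 9A 8F E7 AC A7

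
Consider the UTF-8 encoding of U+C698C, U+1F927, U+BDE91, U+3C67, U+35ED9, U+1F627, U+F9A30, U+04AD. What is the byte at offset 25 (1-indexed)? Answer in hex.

0xB9

1-indexed offset 25 is 0-indexed offset 24.
U+C698C → 4-byte form F3 86 A6 8C at offsets 0–3.
U+1F927 → 4-byte form F0 9F A4 A7 at offsets 4–7.
U+BDE91 → 4-byte form F2 BD BA 91 at offsets 8–11.
U+3C67 → 3-byte form E3 B1 A7 at offsets 12–14.
U+35ED9 → 4-byte form F0 B5 BB 99 at offsets 15–18.
U+1F627 → 4-byte form F0 9F 98 A7 at offsets 19–22.
U+F9A30 → 4-byte form F3 B9 A8 B0 at offsets 23–26.
Offset 24 falls in char 7's range; it's byte 2 of F3 B9 A8 B0 = 0xB9.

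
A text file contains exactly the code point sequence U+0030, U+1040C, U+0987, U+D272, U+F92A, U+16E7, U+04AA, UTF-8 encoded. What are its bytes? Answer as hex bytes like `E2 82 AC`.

U+0030: 1-byte form → 30.
U+1040C: 4-byte form → F0 90 90 8C.
U+0987: 3-byte form → E0 A6 87.
U+D272: 3-byte form → ED 89 B2.
U+F92A: 3-byte form → EF A4 AA.
U+16E7: 3-byte form → E1 9B A7.
U+04AA: 2-byte form → D2 AA.
Concatenated (19 bytes): 30 F0 90 90 8C E0 A6 87 ED 89 B2 EF A4 AA E1 9B A7 D2 AA.

30 F0 90 90 8C E0 A6 87 ED 89 B2 EF A4 AA E1 9B A7 D2 AA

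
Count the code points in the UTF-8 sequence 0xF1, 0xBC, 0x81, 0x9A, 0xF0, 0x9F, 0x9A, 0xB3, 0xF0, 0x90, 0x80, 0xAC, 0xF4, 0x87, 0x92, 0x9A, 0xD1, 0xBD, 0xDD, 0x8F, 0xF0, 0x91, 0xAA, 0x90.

7

Byte at offset 0: 0xF1 = 11110001 → 4-byte char (#1). Advance 4.
Byte at offset 4: 0xF0 = 11110000 → 4-byte char (#2). Advance 4.
Byte at offset 8: 0xF0 = 11110000 → 4-byte char (#3). Advance 4.
Byte at offset 12: 0xF4 = 11110100 → 4-byte char (#4). Advance 4.
Byte at offset 16: 0xD1 = 11010001 → 2-byte char (#5). Advance 2.
Byte at offset 18: 0xDD = 11011101 → 2-byte char (#6). Advance 2.
Byte at offset 20: 0xF0 = 11110000 → 4-byte char (#7). Advance 4.
Reached end at offset 24 after 7 code points.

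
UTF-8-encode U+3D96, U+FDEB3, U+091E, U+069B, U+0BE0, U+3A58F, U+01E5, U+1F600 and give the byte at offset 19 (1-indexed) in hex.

0x8F

1-indexed offset 19 is 0-indexed offset 18.
U+3D96 → 3-byte form E3 B6 96 at offsets 0–2.
U+FDEB3 → 4-byte form F3 BD BA B3 at offsets 3–6.
U+091E → 3-byte form E0 A4 9E at offsets 7–9.
U+069B → 2-byte form DA 9B at offsets 10–11.
U+0BE0 → 3-byte form E0 AF A0 at offsets 12–14.
U+3A58F → 4-byte form F0 BA 96 8F at offsets 15–18.
Offset 18 falls in char 6's range; it's byte 4 of F0 BA 96 8F = 0x8F.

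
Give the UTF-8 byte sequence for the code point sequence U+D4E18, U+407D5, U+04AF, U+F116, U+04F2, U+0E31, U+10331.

F3 94 B8 98 F1 80 9F 95 D2 AF EF 84 96 D3 B2 E0 B8 B1 F0 90 8C B1

U+D4E18: 4-byte form → F3 94 B8 98.
U+407D5: 4-byte form → F1 80 9F 95.
U+04AF: 2-byte form → D2 AF.
U+F116: 3-byte form → EF 84 96.
U+04F2: 2-byte form → D3 B2.
U+0E31: 3-byte form → E0 B8 B1.
U+10331: 4-byte form → F0 90 8C B1.
Concatenated (22 bytes): F3 94 B8 98 F1 80 9F 95 D2 AF EF 84 96 D3 B2 E0 B8 B1 F0 90 8C B1.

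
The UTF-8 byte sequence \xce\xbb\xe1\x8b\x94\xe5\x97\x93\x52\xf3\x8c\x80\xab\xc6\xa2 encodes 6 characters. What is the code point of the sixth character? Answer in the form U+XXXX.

U+01A2

Offset 0: leading byte 0xCE = 11001110 → 2-byte char #1 = CE BB.
Offset 2: leading byte 0xE1 = 11100001 → 3-byte char #2 = E1 8B 94.
Offset 5: leading byte 0xE5 = 11100101 → 3-byte char #3 = E5 97 93.
Offset 8: leading byte 0x52 = 01010010 → 1-byte char #4 = 52.
Offset 9: leading byte 0xF3 = 11110011 → 4-byte char #5 = F3 8C 80 AB.
Offset 13: leading byte 0xC6 = 11000110 → 2-byte char #6 = C6 A2.
Leading byte 0xC6 = 11000110 matches 110xxxxx → 2-byte sequence.
Byte 1: 0xC6 = 11000110, payload 00110 (5 bits).
Byte 2: 0xA2 = 10100010 (10xxxxxx ✓), payload 100010.
Concatenate: 00110100010 = 0x1A2 (11 bits → U+01A2).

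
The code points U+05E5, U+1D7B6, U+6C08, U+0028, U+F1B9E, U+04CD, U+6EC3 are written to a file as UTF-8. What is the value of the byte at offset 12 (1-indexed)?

1-indexed offset 12 is 0-indexed offset 11.
U+05E5 → 2-byte form D7 A5 at offsets 0–1.
U+1D7B6 → 4-byte form F0 9D 9E B6 at offsets 2–5.
U+6C08 → 3-byte form E6 B0 88 at offsets 6–8.
U+0028 → 1-byte form 28 at offsets 9–9.
U+F1B9E → 4-byte form F3 B1 AE 9E at offsets 10–13.
Offset 11 falls in char 5's range; it's byte 2 of F3 B1 AE 9E = 0xB1.

0xB1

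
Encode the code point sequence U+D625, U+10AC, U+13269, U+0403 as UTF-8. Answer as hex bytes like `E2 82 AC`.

ED 98 A5 E1 82 AC F0 93 89 A9 D0 83

U+D625: 3-byte form → ED 98 A5.
U+10AC: 3-byte form → E1 82 AC.
U+13269: 4-byte form → F0 93 89 A9.
U+0403: 2-byte form → D0 83.
Concatenated (12 bytes): ED 98 A5 E1 82 AC F0 93 89 A9 D0 83.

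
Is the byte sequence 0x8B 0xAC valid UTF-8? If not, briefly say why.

invalid (continuation byte with no leading byte)

Byte 0x8B = 10001011 has the form 10xxxxxx — a continuation byte — but there is no preceding leading byte.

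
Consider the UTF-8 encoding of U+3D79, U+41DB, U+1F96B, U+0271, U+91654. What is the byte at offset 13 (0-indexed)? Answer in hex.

0x91

U+3D79 → 3-byte form E3 B5 B9 at offsets 0–2.
U+41DB → 3-byte form E4 87 9B at offsets 3–5.
U+1F96B → 4-byte form F0 9F A5 AB at offsets 6–9.
U+0271 → 2-byte form C9 B1 at offsets 10–11.
U+91654 → 4-byte form F2 91 99 94 at offsets 12–15.
Offset 13 falls in char 5's range; it's byte 2 of F2 91 99 94 = 0x91.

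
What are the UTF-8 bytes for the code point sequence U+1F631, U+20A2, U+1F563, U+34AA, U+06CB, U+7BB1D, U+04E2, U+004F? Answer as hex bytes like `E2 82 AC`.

F0 9F 98 B1 E2 82 A2 F0 9F 95 A3 E3 92 AA DB 8B F1 BB AC 9D D3 A2 4F

U+1F631: 4-byte form → F0 9F 98 B1.
U+20A2: 3-byte form → E2 82 A2.
U+1F563: 4-byte form → F0 9F 95 A3.
U+34AA: 3-byte form → E3 92 AA.
U+06CB: 2-byte form → DB 8B.
U+7BB1D: 4-byte form → F1 BB AC 9D.
U+04E2: 2-byte form → D3 A2.
U+004F: 1-byte form → 4F.
Concatenated (23 bytes): F0 9F 98 B1 E2 82 A2 F0 9F 95 A3 E3 92 AA DB 8B F1 BB AC 9D D3 A2 4F.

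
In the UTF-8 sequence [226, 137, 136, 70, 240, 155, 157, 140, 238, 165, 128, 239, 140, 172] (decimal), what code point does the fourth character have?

Offset 0: leading byte 0xE2 = 11100010 → 3-byte char #1 = E2 89 88.
Offset 3: leading byte 0x46 = 01000110 → 1-byte char #2 = 46.
Offset 4: leading byte 0xF0 = 11110000 → 4-byte char #3 = F0 9B 9D 8C.
Offset 8: leading byte 0xEE = 11101110 → 3-byte char #4 = EE A5 80.
Leading byte 0xEE = 11101110 matches 1110xxxx → 3-byte sequence.
Byte 1: 0xEE = 11101110, payload 1110 (4 bits).
Byte 2: 0xA5 = 10100101 (10xxxxxx ✓), payload 100101.
Byte 3: 0x80 = 10000000 (10xxxxxx ✓), payload 000000.
Concatenate: 1110100101000000 = 0xE940 (16 bits → U+E940).

U+E940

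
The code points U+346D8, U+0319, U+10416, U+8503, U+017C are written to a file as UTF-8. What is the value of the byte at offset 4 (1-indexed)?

0x98

1-indexed offset 4 is 0-indexed offset 3.
U+346D8 → 4-byte form F0 B4 9B 98 at offsets 0–3.
Offset 3 falls in char 1's range; it's byte 4 of F0 B4 9B 98 = 0x98.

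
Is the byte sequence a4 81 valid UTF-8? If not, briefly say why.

Byte 0xA4 = 10100100 has the form 10xxxxxx — a continuation byte — but there is no preceding leading byte.

invalid (continuation byte with no leading byte)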